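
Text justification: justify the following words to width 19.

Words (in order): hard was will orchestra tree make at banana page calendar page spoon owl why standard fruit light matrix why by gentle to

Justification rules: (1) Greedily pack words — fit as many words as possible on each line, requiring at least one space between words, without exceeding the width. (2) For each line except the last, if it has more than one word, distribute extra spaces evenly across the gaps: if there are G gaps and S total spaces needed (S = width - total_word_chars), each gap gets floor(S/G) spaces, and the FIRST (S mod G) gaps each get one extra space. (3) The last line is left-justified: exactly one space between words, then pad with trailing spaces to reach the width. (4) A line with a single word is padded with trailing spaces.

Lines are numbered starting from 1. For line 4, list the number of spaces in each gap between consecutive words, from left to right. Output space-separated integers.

Line 1: ['hard', 'was', 'will'] (min_width=13, slack=6)
Line 2: ['orchestra', 'tree', 'make'] (min_width=19, slack=0)
Line 3: ['at', 'banana', 'page'] (min_width=14, slack=5)
Line 4: ['calendar', 'page', 'spoon'] (min_width=19, slack=0)
Line 5: ['owl', 'why', 'standard'] (min_width=16, slack=3)
Line 6: ['fruit', 'light', 'matrix'] (min_width=18, slack=1)
Line 7: ['why', 'by', 'gentle', 'to'] (min_width=16, slack=3)

Answer: 1 1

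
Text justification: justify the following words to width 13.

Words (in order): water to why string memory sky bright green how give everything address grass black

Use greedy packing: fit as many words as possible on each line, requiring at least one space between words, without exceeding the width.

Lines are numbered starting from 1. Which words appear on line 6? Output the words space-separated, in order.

Answer: everything

Derivation:
Line 1: ['water', 'to', 'why'] (min_width=12, slack=1)
Line 2: ['string', 'memory'] (min_width=13, slack=0)
Line 3: ['sky', 'bright'] (min_width=10, slack=3)
Line 4: ['green', 'how'] (min_width=9, slack=4)
Line 5: ['give'] (min_width=4, slack=9)
Line 6: ['everything'] (min_width=10, slack=3)
Line 7: ['address', 'grass'] (min_width=13, slack=0)
Line 8: ['black'] (min_width=5, slack=8)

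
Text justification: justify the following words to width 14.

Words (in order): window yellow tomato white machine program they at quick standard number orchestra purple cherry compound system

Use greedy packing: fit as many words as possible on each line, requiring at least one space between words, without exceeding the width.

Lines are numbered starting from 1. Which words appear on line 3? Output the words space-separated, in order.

Line 1: ['window', 'yellow'] (min_width=13, slack=1)
Line 2: ['tomato', 'white'] (min_width=12, slack=2)
Line 3: ['machine'] (min_width=7, slack=7)
Line 4: ['program', 'they'] (min_width=12, slack=2)
Line 5: ['at', 'quick'] (min_width=8, slack=6)
Line 6: ['standard'] (min_width=8, slack=6)
Line 7: ['number'] (min_width=6, slack=8)
Line 8: ['orchestra'] (min_width=9, slack=5)
Line 9: ['purple', 'cherry'] (min_width=13, slack=1)
Line 10: ['compound'] (min_width=8, slack=6)
Line 11: ['system'] (min_width=6, slack=8)

Answer: machine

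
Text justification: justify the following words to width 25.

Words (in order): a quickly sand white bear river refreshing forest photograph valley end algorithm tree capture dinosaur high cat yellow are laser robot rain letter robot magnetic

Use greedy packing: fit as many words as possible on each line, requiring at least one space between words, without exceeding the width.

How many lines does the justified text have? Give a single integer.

Line 1: ['a', 'quickly', 'sand', 'white', 'bear'] (min_width=25, slack=0)
Line 2: ['river', 'refreshing', 'forest'] (min_width=23, slack=2)
Line 3: ['photograph', 'valley', 'end'] (min_width=21, slack=4)
Line 4: ['algorithm', 'tree', 'capture'] (min_width=22, slack=3)
Line 5: ['dinosaur', 'high', 'cat', 'yellow'] (min_width=24, slack=1)
Line 6: ['are', 'laser', 'robot', 'rain'] (min_width=20, slack=5)
Line 7: ['letter', 'robot', 'magnetic'] (min_width=21, slack=4)
Total lines: 7

Answer: 7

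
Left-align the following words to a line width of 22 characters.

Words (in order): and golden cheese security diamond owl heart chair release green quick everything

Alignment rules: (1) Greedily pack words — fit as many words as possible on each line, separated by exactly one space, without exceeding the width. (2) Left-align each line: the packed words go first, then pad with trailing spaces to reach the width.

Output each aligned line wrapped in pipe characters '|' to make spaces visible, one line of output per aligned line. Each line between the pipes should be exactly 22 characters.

Answer: |and golden cheese     |
|security diamond owl  |
|heart chair release   |
|green quick everything|

Derivation:
Line 1: ['and', 'golden', 'cheese'] (min_width=17, slack=5)
Line 2: ['security', 'diamond', 'owl'] (min_width=20, slack=2)
Line 3: ['heart', 'chair', 'release'] (min_width=19, slack=3)
Line 4: ['green', 'quick', 'everything'] (min_width=22, slack=0)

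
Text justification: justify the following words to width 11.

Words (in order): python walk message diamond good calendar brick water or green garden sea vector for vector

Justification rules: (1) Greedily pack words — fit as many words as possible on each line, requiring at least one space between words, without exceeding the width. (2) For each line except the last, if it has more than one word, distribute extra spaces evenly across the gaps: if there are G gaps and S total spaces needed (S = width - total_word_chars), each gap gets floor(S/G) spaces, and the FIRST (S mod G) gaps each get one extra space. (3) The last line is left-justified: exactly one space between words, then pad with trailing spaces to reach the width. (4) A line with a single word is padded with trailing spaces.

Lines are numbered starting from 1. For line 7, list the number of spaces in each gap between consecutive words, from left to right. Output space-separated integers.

Line 1: ['python', 'walk'] (min_width=11, slack=0)
Line 2: ['message'] (min_width=7, slack=4)
Line 3: ['diamond'] (min_width=7, slack=4)
Line 4: ['good'] (min_width=4, slack=7)
Line 5: ['calendar'] (min_width=8, slack=3)
Line 6: ['brick', 'water'] (min_width=11, slack=0)
Line 7: ['or', 'green'] (min_width=8, slack=3)
Line 8: ['garden', 'sea'] (min_width=10, slack=1)
Line 9: ['vector', 'for'] (min_width=10, slack=1)
Line 10: ['vector'] (min_width=6, slack=5)

Answer: 4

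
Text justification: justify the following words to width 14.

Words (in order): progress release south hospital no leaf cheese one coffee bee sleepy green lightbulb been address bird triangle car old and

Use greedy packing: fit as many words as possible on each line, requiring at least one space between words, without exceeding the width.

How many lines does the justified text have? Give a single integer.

Line 1: ['progress'] (min_width=8, slack=6)
Line 2: ['release', 'south'] (min_width=13, slack=1)
Line 3: ['hospital', 'no'] (min_width=11, slack=3)
Line 4: ['leaf', 'cheese'] (min_width=11, slack=3)
Line 5: ['one', 'coffee', 'bee'] (min_width=14, slack=0)
Line 6: ['sleepy', 'green'] (min_width=12, slack=2)
Line 7: ['lightbulb', 'been'] (min_width=14, slack=0)
Line 8: ['address', 'bird'] (min_width=12, slack=2)
Line 9: ['triangle', 'car'] (min_width=12, slack=2)
Line 10: ['old', 'and'] (min_width=7, slack=7)
Total lines: 10

Answer: 10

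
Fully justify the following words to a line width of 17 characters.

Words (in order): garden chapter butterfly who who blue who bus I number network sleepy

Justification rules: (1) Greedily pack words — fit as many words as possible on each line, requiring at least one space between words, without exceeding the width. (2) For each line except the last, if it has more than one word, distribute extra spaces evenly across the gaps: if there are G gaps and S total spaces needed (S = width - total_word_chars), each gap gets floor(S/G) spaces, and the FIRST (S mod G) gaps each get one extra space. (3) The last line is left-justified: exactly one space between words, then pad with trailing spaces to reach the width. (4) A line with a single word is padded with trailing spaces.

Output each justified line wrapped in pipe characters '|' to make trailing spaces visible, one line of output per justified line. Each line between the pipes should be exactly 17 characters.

Line 1: ['garden', 'chapter'] (min_width=14, slack=3)
Line 2: ['butterfly', 'who', 'who'] (min_width=17, slack=0)
Line 3: ['blue', 'who', 'bus', 'I'] (min_width=14, slack=3)
Line 4: ['number', 'network'] (min_width=14, slack=3)
Line 5: ['sleepy'] (min_width=6, slack=11)

Answer: |garden    chapter|
|butterfly who who|
|blue  who  bus  I|
|number    network|
|sleepy           |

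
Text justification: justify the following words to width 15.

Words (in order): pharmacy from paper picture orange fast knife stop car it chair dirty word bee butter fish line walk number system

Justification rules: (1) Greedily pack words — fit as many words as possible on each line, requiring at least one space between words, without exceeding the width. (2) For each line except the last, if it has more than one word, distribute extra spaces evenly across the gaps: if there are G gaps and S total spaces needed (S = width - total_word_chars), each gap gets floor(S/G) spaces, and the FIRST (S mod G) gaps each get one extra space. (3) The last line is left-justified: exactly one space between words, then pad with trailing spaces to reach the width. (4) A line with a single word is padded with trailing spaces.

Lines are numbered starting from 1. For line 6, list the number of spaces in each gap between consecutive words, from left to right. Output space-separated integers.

Answer: 1 1

Derivation:
Line 1: ['pharmacy', 'from'] (min_width=13, slack=2)
Line 2: ['paper', 'picture'] (min_width=13, slack=2)
Line 3: ['orange', 'fast'] (min_width=11, slack=4)
Line 4: ['knife', 'stop', 'car'] (min_width=14, slack=1)
Line 5: ['it', 'chair', 'dirty'] (min_width=14, slack=1)
Line 6: ['word', 'bee', 'butter'] (min_width=15, slack=0)
Line 7: ['fish', 'line', 'walk'] (min_width=14, slack=1)
Line 8: ['number', 'system'] (min_width=13, slack=2)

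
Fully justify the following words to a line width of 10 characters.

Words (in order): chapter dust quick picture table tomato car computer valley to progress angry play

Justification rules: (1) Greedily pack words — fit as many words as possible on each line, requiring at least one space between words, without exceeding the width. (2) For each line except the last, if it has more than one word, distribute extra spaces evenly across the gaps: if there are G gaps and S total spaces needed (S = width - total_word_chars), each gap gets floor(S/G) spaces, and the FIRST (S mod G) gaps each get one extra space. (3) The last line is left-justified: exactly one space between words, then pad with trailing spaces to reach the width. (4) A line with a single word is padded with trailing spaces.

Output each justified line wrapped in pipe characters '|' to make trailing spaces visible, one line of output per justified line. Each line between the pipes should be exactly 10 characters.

Answer: |chapter   |
|dust quick|
|picture   |
|table     |
|tomato car|
|computer  |
|valley  to|
|progress  |
|angry play|

Derivation:
Line 1: ['chapter'] (min_width=7, slack=3)
Line 2: ['dust', 'quick'] (min_width=10, slack=0)
Line 3: ['picture'] (min_width=7, slack=3)
Line 4: ['table'] (min_width=5, slack=5)
Line 5: ['tomato', 'car'] (min_width=10, slack=0)
Line 6: ['computer'] (min_width=8, slack=2)
Line 7: ['valley', 'to'] (min_width=9, slack=1)
Line 8: ['progress'] (min_width=8, slack=2)
Line 9: ['angry', 'play'] (min_width=10, slack=0)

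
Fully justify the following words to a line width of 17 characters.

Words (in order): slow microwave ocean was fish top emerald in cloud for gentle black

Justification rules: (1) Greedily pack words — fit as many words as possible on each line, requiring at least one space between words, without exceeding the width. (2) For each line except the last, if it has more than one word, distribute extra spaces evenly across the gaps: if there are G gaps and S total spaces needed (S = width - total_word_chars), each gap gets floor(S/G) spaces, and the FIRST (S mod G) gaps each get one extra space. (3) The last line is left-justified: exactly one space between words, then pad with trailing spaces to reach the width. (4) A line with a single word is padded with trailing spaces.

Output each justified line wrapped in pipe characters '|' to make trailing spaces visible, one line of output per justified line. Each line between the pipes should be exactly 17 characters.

Line 1: ['slow', 'microwave'] (min_width=14, slack=3)
Line 2: ['ocean', 'was', 'fish'] (min_width=14, slack=3)
Line 3: ['top', 'emerald', 'in'] (min_width=14, slack=3)
Line 4: ['cloud', 'for', 'gentle'] (min_width=16, slack=1)
Line 5: ['black'] (min_width=5, slack=12)

Answer: |slow    microwave|
|ocean   was  fish|
|top   emerald  in|
|cloud  for gentle|
|black            |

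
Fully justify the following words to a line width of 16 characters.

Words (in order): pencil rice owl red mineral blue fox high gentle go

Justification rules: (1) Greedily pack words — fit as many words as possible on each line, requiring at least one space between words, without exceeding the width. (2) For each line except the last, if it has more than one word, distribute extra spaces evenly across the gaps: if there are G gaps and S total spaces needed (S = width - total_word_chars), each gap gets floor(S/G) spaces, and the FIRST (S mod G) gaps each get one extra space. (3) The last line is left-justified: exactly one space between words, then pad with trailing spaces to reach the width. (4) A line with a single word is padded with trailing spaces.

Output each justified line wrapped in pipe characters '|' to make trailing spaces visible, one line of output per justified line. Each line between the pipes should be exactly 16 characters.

Answer: |pencil  rice owl|
|red mineral blue|
|fox  high gentle|
|go              |

Derivation:
Line 1: ['pencil', 'rice', 'owl'] (min_width=15, slack=1)
Line 2: ['red', 'mineral', 'blue'] (min_width=16, slack=0)
Line 3: ['fox', 'high', 'gentle'] (min_width=15, slack=1)
Line 4: ['go'] (min_width=2, slack=14)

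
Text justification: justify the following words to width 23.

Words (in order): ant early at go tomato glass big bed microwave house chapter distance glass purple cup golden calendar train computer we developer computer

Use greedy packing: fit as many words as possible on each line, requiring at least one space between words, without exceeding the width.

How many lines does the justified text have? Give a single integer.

Answer: 6

Derivation:
Line 1: ['ant', 'early', 'at', 'go', 'tomato'] (min_width=22, slack=1)
Line 2: ['glass', 'big', 'bed', 'microwave'] (min_width=23, slack=0)
Line 3: ['house', 'chapter', 'distance'] (min_width=22, slack=1)
Line 4: ['glass', 'purple', 'cup', 'golden'] (min_width=23, slack=0)
Line 5: ['calendar', 'train', 'computer'] (min_width=23, slack=0)
Line 6: ['we', 'developer', 'computer'] (min_width=21, slack=2)
Total lines: 6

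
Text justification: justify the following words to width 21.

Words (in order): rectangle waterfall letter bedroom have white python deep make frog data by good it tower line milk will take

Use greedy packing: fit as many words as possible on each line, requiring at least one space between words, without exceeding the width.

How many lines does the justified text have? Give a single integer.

Answer: 6

Derivation:
Line 1: ['rectangle', 'waterfall'] (min_width=19, slack=2)
Line 2: ['letter', 'bedroom', 'have'] (min_width=19, slack=2)
Line 3: ['white', 'python', 'deep'] (min_width=17, slack=4)
Line 4: ['make', 'frog', 'data', 'by'] (min_width=17, slack=4)
Line 5: ['good', 'it', 'tower', 'line'] (min_width=18, slack=3)
Line 6: ['milk', 'will', 'take'] (min_width=14, slack=7)
Total lines: 6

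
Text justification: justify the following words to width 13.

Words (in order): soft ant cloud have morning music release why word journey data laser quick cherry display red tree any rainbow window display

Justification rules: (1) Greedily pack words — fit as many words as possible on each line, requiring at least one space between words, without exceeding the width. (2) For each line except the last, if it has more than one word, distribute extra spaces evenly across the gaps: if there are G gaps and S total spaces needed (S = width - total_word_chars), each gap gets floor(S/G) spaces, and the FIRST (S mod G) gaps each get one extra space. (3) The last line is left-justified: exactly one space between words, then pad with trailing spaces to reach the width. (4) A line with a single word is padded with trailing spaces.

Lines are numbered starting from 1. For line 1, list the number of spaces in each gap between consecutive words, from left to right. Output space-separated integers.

Answer: 6

Derivation:
Line 1: ['soft', 'ant'] (min_width=8, slack=5)
Line 2: ['cloud', 'have'] (min_width=10, slack=3)
Line 3: ['morning', 'music'] (min_width=13, slack=0)
Line 4: ['release', 'why'] (min_width=11, slack=2)
Line 5: ['word', 'journey'] (min_width=12, slack=1)
Line 6: ['data', 'laser'] (min_width=10, slack=3)
Line 7: ['quick', 'cherry'] (min_width=12, slack=1)
Line 8: ['display', 'red'] (min_width=11, slack=2)
Line 9: ['tree', 'any'] (min_width=8, slack=5)
Line 10: ['rainbow'] (min_width=7, slack=6)
Line 11: ['window'] (min_width=6, slack=7)
Line 12: ['display'] (min_width=7, slack=6)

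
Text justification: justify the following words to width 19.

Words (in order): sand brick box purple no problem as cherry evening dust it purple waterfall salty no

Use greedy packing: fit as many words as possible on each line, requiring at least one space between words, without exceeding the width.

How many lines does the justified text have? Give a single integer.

Answer: 5

Derivation:
Line 1: ['sand', 'brick', 'box'] (min_width=14, slack=5)
Line 2: ['purple', 'no', 'problem'] (min_width=17, slack=2)
Line 3: ['as', 'cherry', 'evening'] (min_width=17, slack=2)
Line 4: ['dust', 'it', 'purple'] (min_width=14, slack=5)
Line 5: ['waterfall', 'salty', 'no'] (min_width=18, slack=1)
Total lines: 5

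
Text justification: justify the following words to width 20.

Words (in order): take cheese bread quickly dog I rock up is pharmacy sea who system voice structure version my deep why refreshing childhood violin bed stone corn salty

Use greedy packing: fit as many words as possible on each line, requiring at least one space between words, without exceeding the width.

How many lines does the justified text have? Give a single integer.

Answer: 8

Derivation:
Line 1: ['take', 'cheese', 'bread'] (min_width=17, slack=3)
Line 2: ['quickly', 'dog', 'I', 'rock'] (min_width=18, slack=2)
Line 3: ['up', 'is', 'pharmacy', 'sea'] (min_width=18, slack=2)
Line 4: ['who', 'system', 'voice'] (min_width=16, slack=4)
Line 5: ['structure', 'version', 'my'] (min_width=20, slack=0)
Line 6: ['deep', 'why', 'refreshing'] (min_width=19, slack=1)
Line 7: ['childhood', 'violin', 'bed'] (min_width=20, slack=0)
Line 8: ['stone', 'corn', 'salty'] (min_width=16, slack=4)
Total lines: 8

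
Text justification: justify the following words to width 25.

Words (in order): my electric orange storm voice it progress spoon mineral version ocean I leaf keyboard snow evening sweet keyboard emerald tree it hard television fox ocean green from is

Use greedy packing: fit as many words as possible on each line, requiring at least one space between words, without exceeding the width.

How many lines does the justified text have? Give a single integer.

Line 1: ['my', 'electric', 'orange', 'storm'] (min_width=24, slack=1)
Line 2: ['voice', 'it', 'progress', 'spoon'] (min_width=23, slack=2)
Line 3: ['mineral', 'version', 'ocean', 'I'] (min_width=23, slack=2)
Line 4: ['leaf', 'keyboard', 'snow'] (min_width=18, slack=7)
Line 5: ['evening', 'sweet', 'keyboard'] (min_width=22, slack=3)
Line 6: ['emerald', 'tree', 'it', 'hard'] (min_width=20, slack=5)
Line 7: ['television', 'fox', 'ocean'] (min_width=20, slack=5)
Line 8: ['green', 'from', 'is'] (min_width=13, slack=12)
Total lines: 8

Answer: 8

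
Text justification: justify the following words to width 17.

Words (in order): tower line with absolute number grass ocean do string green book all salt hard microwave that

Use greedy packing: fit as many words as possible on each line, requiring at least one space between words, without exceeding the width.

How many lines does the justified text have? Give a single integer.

Line 1: ['tower', 'line', 'with'] (min_width=15, slack=2)
Line 2: ['absolute', 'number'] (min_width=15, slack=2)
Line 3: ['grass', 'ocean', 'do'] (min_width=14, slack=3)
Line 4: ['string', 'green', 'book'] (min_width=17, slack=0)
Line 5: ['all', 'salt', 'hard'] (min_width=13, slack=4)
Line 6: ['microwave', 'that'] (min_width=14, slack=3)
Total lines: 6

Answer: 6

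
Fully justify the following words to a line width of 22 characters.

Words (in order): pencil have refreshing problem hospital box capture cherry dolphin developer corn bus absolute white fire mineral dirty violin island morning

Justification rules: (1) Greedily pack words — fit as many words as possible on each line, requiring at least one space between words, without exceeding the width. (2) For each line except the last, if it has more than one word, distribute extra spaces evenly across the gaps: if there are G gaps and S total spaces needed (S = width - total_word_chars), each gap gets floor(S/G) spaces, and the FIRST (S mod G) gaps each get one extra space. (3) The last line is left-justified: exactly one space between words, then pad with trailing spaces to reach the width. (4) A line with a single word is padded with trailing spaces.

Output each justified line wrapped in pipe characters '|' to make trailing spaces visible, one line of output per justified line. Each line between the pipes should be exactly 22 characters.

Line 1: ['pencil', 'have', 'refreshing'] (min_width=22, slack=0)
Line 2: ['problem', 'hospital', 'box'] (min_width=20, slack=2)
Line 3: ['capture', 'cherry', 'dolphin'] (min_width=22, slack=0)
Line 4: ['developer', 'corn', 'bus'] (min_width=18, slack=4)
Line 5: ['absolute', 'white', 'fire'] (min_width=19, slack=3)
Line 6: ['mineral', 'dirty', 'violin'] (min_width=20, slack=2)
Line 7: ['island', 'morning'] (min_width=14, slack=8)

Answer: |pencil have refreshing|
|problem  hospital  box|
|capture cherry dolphin|
|developer   corn   bus|
|absolute   white  fire|
|mineral  dirty  violin|
|island morning        |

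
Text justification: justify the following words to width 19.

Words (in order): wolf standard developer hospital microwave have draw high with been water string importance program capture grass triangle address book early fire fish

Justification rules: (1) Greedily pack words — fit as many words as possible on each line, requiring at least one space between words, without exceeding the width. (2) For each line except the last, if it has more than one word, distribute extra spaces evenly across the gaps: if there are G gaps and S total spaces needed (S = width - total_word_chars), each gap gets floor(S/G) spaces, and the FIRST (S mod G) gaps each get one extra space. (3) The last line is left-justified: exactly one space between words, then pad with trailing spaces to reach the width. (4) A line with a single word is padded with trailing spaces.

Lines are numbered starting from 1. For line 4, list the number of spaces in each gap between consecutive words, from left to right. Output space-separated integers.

Line 1: ['wolf', 'standard'] (min_width=13, slack=6)
Line 2: ['developer', 'hospital'] (min_width=18, slack=1)
Line 3: ['microwave', 'have', 'draw'] (min_width=19, slack=0)
Line 4: ['high', 'with', 'been'] (min_width=14, slack=5)
Line 5: ['water', 'string'] (min_width=12, slack=7)
Line 6: ['importance', 'program'] (min_width=18, slack=1)
Line 7: ['capture', 'grass'] (min_width=13, slack=6)
Line 8: ['triangle', 'address'] (min_width=16, slack=3)
Line 9: ['book', 'early', 'fire'] (min_width=15, slack=4)
Line 10: ['fish'] (min_width=4, slack=15)

Answer: 4 3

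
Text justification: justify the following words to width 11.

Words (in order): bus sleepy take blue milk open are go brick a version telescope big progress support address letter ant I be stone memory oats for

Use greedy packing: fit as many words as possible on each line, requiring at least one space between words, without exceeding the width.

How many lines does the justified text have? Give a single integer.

Answer: 15

Derivation:
Line 1: ['bus', 'sleepy'] (min_width=10, slack=1)
Line 2: ['take', 'blue'] (min_width=9, slack=2)
Line 3: ['milk', 'open'] (min_width=9, slack=2)
Line 4: ['are', 'go'] (min_width=6, slack=5)
Line 5: ['brick', 'a'] (min_width=7, slack=4)
Line 6: ['version'] (min_width=7, slack=4)
Line 7: ['telescope'] (min_width=9, slack=2)
Line 8: ['big'] (min_width=3, slack=8)
Line 9: ['progress'] (min_width=8, slack=3)
Line 10: ['support'] (min_width=7, slack=4)
Line 11: ['address'] (min_width=7, slack=4)
Line 12: ['letter', 'ant'] (min_width=10, slack=1)
Line 13: ['I', 'be', 'stone'] (min_width=10, slack=1)
Line 14: ['memory', 'oats'] (min_width=11, slack=0)
Line 15: ['for'] (min_width=3, slack=8)
Total lines: 15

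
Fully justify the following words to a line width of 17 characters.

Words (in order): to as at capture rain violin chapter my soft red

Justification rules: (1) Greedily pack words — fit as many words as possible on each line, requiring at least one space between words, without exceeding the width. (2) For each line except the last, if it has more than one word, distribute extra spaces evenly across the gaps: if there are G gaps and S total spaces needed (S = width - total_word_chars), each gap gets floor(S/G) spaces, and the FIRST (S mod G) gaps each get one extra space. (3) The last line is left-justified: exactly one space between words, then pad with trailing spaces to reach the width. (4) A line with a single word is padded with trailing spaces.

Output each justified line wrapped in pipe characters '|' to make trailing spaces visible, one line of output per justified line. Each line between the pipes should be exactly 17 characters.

Line 1: ['to', 'as', 'at', 'capture'] (min_width=16, slack=1)
Line 2: ['rain', 'violin'] (min_width=11, slack=6)
Line 3: ['chapter', 'my', 'soft'] (min_width=15, slack=2)
Line 4: ['red'] (min_width=3, slack=14)

Answer: |to  as at capture|
|rain       violin|
|chapter  my  soft|
|red              |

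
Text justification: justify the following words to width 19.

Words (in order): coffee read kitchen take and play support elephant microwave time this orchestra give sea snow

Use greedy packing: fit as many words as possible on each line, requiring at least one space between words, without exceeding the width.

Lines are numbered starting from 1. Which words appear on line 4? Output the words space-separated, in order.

Line 1: ['coffee', 'read', 'kitchen'] (min_width=19, slack=0)
Line 2: ['take', 'and', 'play'] (min_width=13, slack=6)
Line 3: ['support', 'elephant'] (min_width=16, slack=3)
Line 4: ['microwave', 'time', 'this'] (min_width=19, slack=0)
Line 5: ['orchestra', 'give', 'sea'] (min_width=18, slack=1)
Line 6: ['snow'] (min_width=4, slack=15)

Answer: microwave time this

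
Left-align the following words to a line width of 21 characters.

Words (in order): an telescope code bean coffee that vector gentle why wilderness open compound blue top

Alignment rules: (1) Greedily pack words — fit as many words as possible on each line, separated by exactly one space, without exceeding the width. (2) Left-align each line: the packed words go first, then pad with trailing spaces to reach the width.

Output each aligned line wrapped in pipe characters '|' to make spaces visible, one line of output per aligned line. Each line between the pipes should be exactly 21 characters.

Answer: |an telescope code    |
|bean coffee that     |
|vector gentle why    |
|wilderness open      |
|compound blue top    |

Derivation:
Line 1: ['an', 'telescope', 'code'] (min_width=17, slack=4)
Line 2: ['bean', 'coffee', 'that'] (min_width=16, slack=5)
Line 3: ['vector', 'gentle', 'why'] (min_width=17, slack=4)
Line 4: ['wilderness', 'open'] (min_width=15, slack=6)
Line 5: ['compound', 'blue', 'top'] (min_width=17, slack=4)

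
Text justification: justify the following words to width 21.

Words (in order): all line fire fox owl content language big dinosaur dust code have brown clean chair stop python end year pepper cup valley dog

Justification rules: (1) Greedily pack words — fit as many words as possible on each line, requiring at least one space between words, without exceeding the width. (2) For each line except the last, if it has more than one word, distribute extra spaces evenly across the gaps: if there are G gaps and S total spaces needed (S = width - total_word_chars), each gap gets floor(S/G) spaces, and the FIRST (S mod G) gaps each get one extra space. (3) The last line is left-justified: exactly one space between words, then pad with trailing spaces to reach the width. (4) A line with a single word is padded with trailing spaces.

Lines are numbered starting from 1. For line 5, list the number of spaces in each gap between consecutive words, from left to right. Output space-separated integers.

Answer: 1 1 1

Derivation:
Line 1: ['all', 'line', 'fire', 'fox', 'owl'] (min_width=21, slack=0)
Line 2: ['content', 'language', 'big'] (min_width=20, slack=1)
Line 3: ['dinosaur', 'dust', 'code'] (min_width=18, slack=3)
Line 4: ['have', 'brown', 'clean'] (min_width=16, slack=5)
Line 5: ['chair', 'stop', 'python', 'end'] (min_width=21, slack=0)
Line 6: ['year', 'pepper', 'cup'] (min_width=15, slack=6)
Line 7: ['valley', 'dog'] (min_width=10, slack=11)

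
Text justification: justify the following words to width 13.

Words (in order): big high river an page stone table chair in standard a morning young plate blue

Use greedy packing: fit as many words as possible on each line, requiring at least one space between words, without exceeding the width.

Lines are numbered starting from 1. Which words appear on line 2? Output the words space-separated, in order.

Answer: river an page

Derivation:
Line 1: ['big', 'high'] (min_width=8, slack=5)
Line 2: ['river', 'an', 'page'] (min_width=13, slack=0)
Line 3: ['stone', 'table'] (min_width=11, slack=2)
Line 4: ['chair', 'in'] (min_width=8, slack=5)
Line 5: ['standard', 'a'] (min_width=10, slack=3)
Line 6: ['morning', 'young'] (min_width=13, slack=0)
Line 7: ['plate', 'blue'] (min_width=10, slack=3)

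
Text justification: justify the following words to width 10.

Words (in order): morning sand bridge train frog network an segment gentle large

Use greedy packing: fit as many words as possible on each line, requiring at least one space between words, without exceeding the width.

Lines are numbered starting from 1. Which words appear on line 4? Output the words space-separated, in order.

Answer: train frog

Derivation:
Line 1: ['morning'] (min_width=7, slack=3)
Line 2: ['sand'] (min_width=4, slack=6)
Line 3: ['bridge'] (min_width=6, slack=4)
Line 4: ['train', 'frog'] (min_width=10, slack=0)
Line 5: ['network', 'an'] (min_width=10, slack=0)
Line 6: ['segment'] (min_width=7, slack=3)
Line 7: ['gentle'] (min_width=6, slack=4)
Line 8: ['large'] (min_width=5, slack=5)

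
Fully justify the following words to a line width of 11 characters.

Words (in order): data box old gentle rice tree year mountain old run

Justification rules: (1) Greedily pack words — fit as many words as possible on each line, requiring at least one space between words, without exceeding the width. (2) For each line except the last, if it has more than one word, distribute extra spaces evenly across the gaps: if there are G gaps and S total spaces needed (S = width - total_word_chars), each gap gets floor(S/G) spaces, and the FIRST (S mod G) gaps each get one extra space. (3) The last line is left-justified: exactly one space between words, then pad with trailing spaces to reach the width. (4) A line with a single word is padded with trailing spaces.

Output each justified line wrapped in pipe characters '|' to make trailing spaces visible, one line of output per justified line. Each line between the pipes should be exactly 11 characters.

Answer: |data    box|
|old  gentle|
|rice   tree|
|year       |
|mountain   |
|old run    |

Derivation:
Line 1: ['data', 'box'] (min_width=8, slack=3)
Line 2: ['old', 'gentle'] (min_width=10, slack=1)
Line 3: ['rice', 'tree'] (min_width=9, slack=2)
Line 4: ['year'] (min_width=4, slack=7)
Line 5: ['mountain'] (min_width=8, slack=3)
Line 6: ['old', 'run'] (min_width=7, slack=4)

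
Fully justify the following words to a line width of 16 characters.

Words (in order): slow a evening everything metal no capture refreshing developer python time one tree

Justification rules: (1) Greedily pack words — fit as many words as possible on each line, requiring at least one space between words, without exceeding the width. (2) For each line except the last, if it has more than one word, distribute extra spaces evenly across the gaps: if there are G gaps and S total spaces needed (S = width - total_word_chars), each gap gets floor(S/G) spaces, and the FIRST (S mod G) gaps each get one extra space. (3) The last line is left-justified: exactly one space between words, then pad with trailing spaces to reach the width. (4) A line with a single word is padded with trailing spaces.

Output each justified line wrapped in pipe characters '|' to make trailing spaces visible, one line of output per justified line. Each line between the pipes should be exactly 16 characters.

Line 1: ['slow', 'a', 'evening'] (min_width=14, slack=2)
Line 2: ['everything', 'metal'] (min_width=16, slack=0)
Line 3: ['no', 'capture'] (min_width=10, slack=6)
Line 4: ['refreshing'] (min_width=10, slack=6)
Line 5: ['developer', 'python'] (min_width=16, slack=0)
Line 6: ['time', 'one', 'tree'] (min_width=13, slack=3)

Answer: |slow  a  evening|
|everything metal|
|no       capture|
|refreshing      |
|developer python|
|time one tree   |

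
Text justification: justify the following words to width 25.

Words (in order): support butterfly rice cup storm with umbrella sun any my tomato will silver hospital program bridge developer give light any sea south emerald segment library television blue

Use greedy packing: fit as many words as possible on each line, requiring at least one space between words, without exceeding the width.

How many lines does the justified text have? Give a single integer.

Line 1: ['support', 'butterfly', 'rice'] (min_width=22, slack=3)
Line 2: ['cup', 'storm', 'with', 'umbrella'] (min_width=23, slack=2)
Line 3: ['sun', 'any', 'my', 'tomato', 'will'] (min_width=22, slack=3)
Line 4: ['silver', 'hospital', 'program'] (min_width=23, slack=2)
Line 5: ['bridge', 'developer', 'give'] (min_width=21, slack=4)
Line 6: ['light', 'any', 'sea', 'south'] (min_width=19, slack=6)
Line 7: ['emerald', 'segment', 'library'] (min_width=23, slack=2)
Line 8: ['television', 'blue'] (min_width=15, slack=10)
Total lines: 8

Answer: 8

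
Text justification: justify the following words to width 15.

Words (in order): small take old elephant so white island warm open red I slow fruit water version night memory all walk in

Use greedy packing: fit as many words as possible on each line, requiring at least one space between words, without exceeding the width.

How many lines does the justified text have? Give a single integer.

Line 1: ['small', 'take', 'old'] (min_width=14, slack=1)
Line 2: ['elephant', 'so'] (min_width=11, slack=4)
Line 3: ['white', 'island'] (min_width=12, slack=3)
Line 4: ['warm', 'open', 'red', 'I'] (min_width=15, slack=0)
Line 5: ['slow', 'fruit'] (min_width=10, slack=5)
Line 6: ['water', 'version'] (min_width=13, slack=2)
Line 7: ['night', 'memory'] (min_width=12, slack=3)
Line 8: ['all', 'walk', 'in'] (min_width=11, slack=4)
Total lines: 8

Answer: 8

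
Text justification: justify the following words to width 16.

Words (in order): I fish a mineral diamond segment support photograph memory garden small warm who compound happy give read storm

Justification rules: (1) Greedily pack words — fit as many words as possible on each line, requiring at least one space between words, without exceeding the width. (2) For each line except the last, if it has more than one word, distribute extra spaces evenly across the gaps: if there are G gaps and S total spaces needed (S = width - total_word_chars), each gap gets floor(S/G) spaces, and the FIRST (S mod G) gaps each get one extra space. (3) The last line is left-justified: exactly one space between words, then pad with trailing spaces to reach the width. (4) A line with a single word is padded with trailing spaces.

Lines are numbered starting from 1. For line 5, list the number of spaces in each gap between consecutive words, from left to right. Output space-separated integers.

Line 1: ['I', 'fish', 'a', 'mineral'] (min_width=16, slack=0)
Line 2: ['diamond', 'segment'] (min_width=15, slack=1)
Line 3: ['support'] (min_width=7, slack=9)
Line 4: ['photograph'] (min_width=10, slack=6)
Line 5: ['memory', 'garden'] (min_width=13, slack=3)
Line 6: ['small', 'warm', 'who'] (min_width=14, slack=2)
Line 7: ['compound', 'happy'] (min_width=14, slack=2)
Line 8: ['give', 'read', 'storm'] (min_width=15, slack=1)

Answer: 4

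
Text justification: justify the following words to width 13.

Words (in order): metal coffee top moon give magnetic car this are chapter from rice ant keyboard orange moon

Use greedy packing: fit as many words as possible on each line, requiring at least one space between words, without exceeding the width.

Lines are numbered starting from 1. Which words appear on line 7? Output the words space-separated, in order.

Line 1: ['metal', 'coffee'] (min_width=12, slack=1)
Line 2: ['top', 'moon', 'give'] (min_width=13, slack=0)
Line 3: ['magnetic', 'car'] (min_width=12, slack=1)
Line 4: ['this', 'are'] (min_width=8, slack=5)
Line 5: ['chapter', 'from'] (min_width=12, slack=1)
Line 6: ['rice', 'ant'] (min_width=8, slack=5)
Line 7: ['keyboard'] (min_width=8, slack=5)
Line 8: ['orange', 'moon'] (min_width=11, slack=2)

Answer: keyboard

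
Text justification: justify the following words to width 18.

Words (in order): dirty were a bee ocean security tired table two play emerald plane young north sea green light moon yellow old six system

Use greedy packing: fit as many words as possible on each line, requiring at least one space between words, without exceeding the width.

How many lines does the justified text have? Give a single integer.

Line 1: ['dirty', 'were', 'a', 'bee'] (min_width=16, slack=2)
Line 2: ['ocean', 'security'] (min_width=14, slack=4)
Line 3: ['tired', 'table', 'two'] (min_width=15, slack=3)
Line 4: ['play', 'emerald', 'plane'] (min_width=18, slack=0)
Line 5: ['young', 'north', 'sea'] (min_width=15, slack=3)
Line 6: ['green', 'light', 'moon'] (min_width=16, slack=2)
Line 7: ['yellow', 'old', 'six'] (min_width=14, slack=4)
Line 8: ['system'] (min_width=6, slack=12)
Total lines: 8

Answer: 8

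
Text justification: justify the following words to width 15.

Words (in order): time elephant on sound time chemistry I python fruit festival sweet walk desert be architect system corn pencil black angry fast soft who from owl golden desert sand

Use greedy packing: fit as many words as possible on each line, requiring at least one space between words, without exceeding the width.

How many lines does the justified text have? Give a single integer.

Answer: 13

Derivation:
Line 1: ['time', 'elephant'] (min_width=13, slack=2)
Line 2: ['on', 'sound', 'time'] (min_width=13, slack=2)
Line 3: ['chemistry', 'I'] (min_width=11, slack=4)
Line 4: ['python', 'fruit'] (min_width=12, slack=3)
Line 5: ['festival', 'sweet'] (min_width=14, slack=1)
Line 6: ['walk', 'desert', 'be'] (min_width=14, slack=1)
Line 7: ['architect'] (min_width=9, slack=6)
Line 8: ['system', 'corn'] (min_width=11, slack=4)
Line 9: ['pencil', 'black'] (min_width=12, slack=3)
Line 10: ['angry', 'fast', 'soft'] (min_width=15, slack=0)
Line 11: ['who', 'from', 'owl'] (min_width=12, slack=3)
Line 12: ['golden', 'desert'] (min_width=13, slack=2)
Line 13: ['sand'] (min_width=4, slack=11)
Total lines: 13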